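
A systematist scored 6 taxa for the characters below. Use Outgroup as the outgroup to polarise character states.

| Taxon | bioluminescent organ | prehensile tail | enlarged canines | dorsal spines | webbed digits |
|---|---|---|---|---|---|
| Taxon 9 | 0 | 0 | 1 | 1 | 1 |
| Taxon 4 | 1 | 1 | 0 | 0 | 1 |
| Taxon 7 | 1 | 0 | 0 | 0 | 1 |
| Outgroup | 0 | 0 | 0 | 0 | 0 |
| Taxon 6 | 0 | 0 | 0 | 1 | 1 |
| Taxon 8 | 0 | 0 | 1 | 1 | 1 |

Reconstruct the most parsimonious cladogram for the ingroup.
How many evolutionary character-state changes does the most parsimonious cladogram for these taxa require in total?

The outgroup has state '0' for every character, so '1' is the derived state throughout.
bioluminescent organ (derived state '1') is shared by Taxon 4 and Taxon 7 — a synapomorphy uniting that clade.
prehensile tail (derived state '1') is unique to Taxon 4 (autapomorphy; uninformative for grouping).
Only Taxon 8 and Taxon 9 show the derived state '1' for enlarged canines, supporting them as a clade.
dorsal spines (derived state '1') is shared by Taxon 6, Taxon 8, and Taxon 9 — a synapomorphy uniting that clade.
All ingroup taxa share the derived state '1' for webbed digits; it defines the ingroup but does not resolve relationships within it.
Most parsimonious ingroup topology: ((Taxon 7,Taxon 4),((Taxon 8,Taxon 9),Taxon 6)).
Changes per character on this tree: bioluminescent organ: 1; prehensile tail: 1; enlarged canines: 1; dorsal spines: 1; webbed digits: 1.
Total = 5.

5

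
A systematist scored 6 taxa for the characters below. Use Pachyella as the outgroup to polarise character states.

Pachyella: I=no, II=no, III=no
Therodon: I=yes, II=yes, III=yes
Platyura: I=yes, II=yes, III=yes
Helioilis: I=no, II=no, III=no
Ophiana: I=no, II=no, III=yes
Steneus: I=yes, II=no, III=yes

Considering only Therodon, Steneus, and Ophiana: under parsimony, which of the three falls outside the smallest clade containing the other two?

Ophiana

The outgroup has state 'no' for every character, so 'yes' is the derived state throughout.
I (derived state 'yes') is shared by Platyura, Steneus, and Therodon — a synapomorphy uniting that clade.
II: derived state 'yes' in Platyura and Therodon only — synapomorphy for {Platyura, Therodon}.
III: derived state 'yes' in Ophiana, Platyura, Steneus, and Therodon only — synapomorphy for {Ophiana, Platyura, Steneus, Therodon}.
Most parsimonious ingroup topology: ((((Therodon,Platyura),Steneus),Ophiana),Helioilis).
Therodon and Steneus share a more recent common ancestor with each other than either does with Ophiana, so Ophiana is the least closely related of the three.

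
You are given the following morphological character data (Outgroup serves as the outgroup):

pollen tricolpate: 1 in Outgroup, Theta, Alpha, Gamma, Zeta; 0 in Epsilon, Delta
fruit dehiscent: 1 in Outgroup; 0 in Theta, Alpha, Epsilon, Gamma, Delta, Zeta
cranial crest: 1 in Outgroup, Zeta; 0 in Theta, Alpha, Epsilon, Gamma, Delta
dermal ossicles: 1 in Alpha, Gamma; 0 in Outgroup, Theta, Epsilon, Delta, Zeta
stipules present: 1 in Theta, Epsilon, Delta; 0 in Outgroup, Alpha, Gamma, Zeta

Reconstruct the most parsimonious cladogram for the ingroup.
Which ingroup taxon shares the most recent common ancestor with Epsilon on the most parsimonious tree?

Character polarity is set by the outgroup: the derived state is whichever differs from the outgroup's state, so for pollen tricolpate, fruit dehiscent, cranial crest the derived state is '0', and for the remaining characters it is '1'.
Only Delta and Epsilon show the derived state '0' for pollen tricolpate, supporting them as a clade.
All ingroup taxa share the derived state '0' for fruit dehiscent; it defines the ingroup but does not resolve relationships within it.
cranial crest (derived state '0') is shared by Alpha, Delta, Epsilon, Gamma, and Theta — a synapomorphy uniting that clade.
Only Alpha and Gamma show the derived state '1' for dermal ossicles, supporting them as a clade.
stipules present: derived state '1' in Delta, Epsilon, and Theta only — synapomorphy for {Delta, Epsilon, Theta}.
Most parsimonious ingroup topology: (((Theta,(Epsilon,Delta)),(Alpha,Gamma)),Zeta).
Epsilon and Delta form a cherry on this tree, so they are sister taxa.

Delta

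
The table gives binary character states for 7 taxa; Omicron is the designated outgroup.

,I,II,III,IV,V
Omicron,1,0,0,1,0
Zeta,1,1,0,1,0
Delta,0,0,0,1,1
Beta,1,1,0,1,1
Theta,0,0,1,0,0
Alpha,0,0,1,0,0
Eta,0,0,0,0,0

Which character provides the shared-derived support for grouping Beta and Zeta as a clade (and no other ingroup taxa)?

II

Character polarity is set by the outgroup: the derived state is whichever differs from the outgroup's state, so for I, IV the derived state is '0', and for the remaining characters it is '1'.
I: derived state '0' in Alpha, Delta, Eta, and Theta only — synapomorphy for {Alpha, Delta, Eta, Theta}.
II: derived state '1' in Beta and Zeta only — synapomorphy for {Beta, Zeta}.
Only Alpha and Theta show the derived state '1' for III, supporting them as a clade.
IV: derived state '0' in Alpha, Eta, and Theta only — synapomorphy for {Alpha, Eta, Theta}.
V (state '1') occurs in Beta and Delta but conflicts with the nesting implied by the other characters — most parsimoniously interpreted as homoplasy.
Most parsimonious ingroup topology: ((Zeta,Beta),(Delta,((Theta,Alpha),Eta))).
The clade {Beta, Zeta} is supported by II: its derived state '1' occurs in exactly those taxa and in no other taxon (including the outgroup).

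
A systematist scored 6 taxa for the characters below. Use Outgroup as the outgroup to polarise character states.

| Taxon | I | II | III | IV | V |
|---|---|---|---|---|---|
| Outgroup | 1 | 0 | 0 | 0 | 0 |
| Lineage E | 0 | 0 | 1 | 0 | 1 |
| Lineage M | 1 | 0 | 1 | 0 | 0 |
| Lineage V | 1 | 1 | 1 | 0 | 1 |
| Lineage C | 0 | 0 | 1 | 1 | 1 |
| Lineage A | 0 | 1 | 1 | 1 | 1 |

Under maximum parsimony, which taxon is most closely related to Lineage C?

Lineage A

Character polarity is set by the outgroup: the derived state is whichever differs from the outgroup's state, so for I the derived state is '0', and for the remaining characters it is '1'.
I (derived state '0') is shared by Lineage A, Lineage C, and Lineage E — a synapomorphy uniting that clade.
II groups Lineage A and Lineage V, which is incompatible with the clades supported by the remaining characters; treating it as convergent (homoplasy) costs fewer steps than any alternative tree.
All ingroup taxa share the derived state '1' for III; it defines the ingroup but does not resolve relationships within it.
Only Lineage A and Lineage C show the derived state '1' for IV, supporting them as a clade.
V (derived state '1') is shared by Lineage A, Lineage C, Lineage E, and Lineage V — a synapomorphy uniting that clade.
Most parsimonious ingroup topology: (((Lineage E,(Lineage C,Lineage A)),Lineage V),Lineage M).
Lineage C and Lineage A form a cherry on this tree, so they are sister taxa.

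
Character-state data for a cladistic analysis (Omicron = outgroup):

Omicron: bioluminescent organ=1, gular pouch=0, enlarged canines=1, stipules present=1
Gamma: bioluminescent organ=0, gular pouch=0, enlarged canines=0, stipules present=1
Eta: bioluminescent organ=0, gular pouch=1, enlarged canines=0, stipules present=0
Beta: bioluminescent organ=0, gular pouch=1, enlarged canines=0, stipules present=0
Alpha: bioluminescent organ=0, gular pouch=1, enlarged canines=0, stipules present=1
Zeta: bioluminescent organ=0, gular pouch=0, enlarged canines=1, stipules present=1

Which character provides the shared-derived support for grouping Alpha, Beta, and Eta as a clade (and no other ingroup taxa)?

gular pouch

Character polarity is set by the outgroup: the derived state is whichever differs from the outgroup's state, so for bioluminescent organ, enlarged canines, stipules present the derived state is '0', and for the remaining characters it is '1'.
bioluminescent organ (derived state '0') is shared by all ingroup taxa — unites the whole ingroup.
gular pouch (derived state '1') is shared by Alpha, Beta, and Eta — a synapomorphy uniting that clade.
enlarged canines: derived state '0' in Alpha, Beta, Eta, and Gamma only — synapomorphy for {Alpha, Beta, Eta, Gamma}.
stipules present (derived state '0') is shared by Beta and Eta — a synapomorphy uniting that clade.
Most parsimonious ingroup topology: ((Gamma,((Eta,Beta),Alpha)),Zeta).
The clade {Alpha, Beta, Eta} is supported by gular pouch: its derived state '1' occurs in exactly those taxa and in no other taxon (including the outgroup).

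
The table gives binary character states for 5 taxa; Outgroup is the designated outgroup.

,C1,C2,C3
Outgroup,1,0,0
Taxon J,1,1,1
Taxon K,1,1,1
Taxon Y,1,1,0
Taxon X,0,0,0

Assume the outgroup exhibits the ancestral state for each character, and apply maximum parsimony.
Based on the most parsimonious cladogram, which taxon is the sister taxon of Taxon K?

Character polarity is set by the outgroup: the derived state is whichever differs from the outgroup's state, so for C1 the derived state is '0', and for the remaining characters it is '1'.
C1 (derived state '0') is unique to Taxon X (autapomorphy; uninformative for grouping).
C2 (derived state '1') is shared by Taxon J, Taxon K, and Taxon Y — a synapomorphy uniting that clade.
C3 (derived state '1') is shared by Taxon J and Taxon K — a synapomorphy uniting that clade.
Most parsimonious ingroup topology: (((Taxon J,Taxon K),Taxon Y),Taxon X).
Taxon K and Taxon J form a cherry on this tree, so they are sister taxa.

Taxon J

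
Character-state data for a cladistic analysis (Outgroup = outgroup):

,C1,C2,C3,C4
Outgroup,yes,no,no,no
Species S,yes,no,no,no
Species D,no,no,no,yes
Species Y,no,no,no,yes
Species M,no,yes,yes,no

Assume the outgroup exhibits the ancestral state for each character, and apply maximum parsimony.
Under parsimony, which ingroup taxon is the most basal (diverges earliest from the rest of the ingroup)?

Character polarity is set by the outgroup: the derived state is whichever differs from the outgroup's state, so for C1 the derived state is 'no', and for the remaining characters it is 'yes'.
C1 (derived state 'no') is shared by Species D, Species M, and Species Y — a synapomorphy uniting that clade.
C2 (derived state 'yes') is unique to Species M (autapomorphy; uninformative for grouping).
C3: derived state 'yes' in Species M only — an autapomorphy, so it tells us nothing about relationships among taxa.
C4: derived state 'yes' in Species D and Species Y only — synapomorphy for {Species D, Species Y}.
Most parsimonious ingroup topology: (Species S,((Species D,Species Y),Species M)).
Species S is sister to the clade containing all other ingroup taxa, so it is the earliest-diverging (most basal) ingroup lineage.

Species S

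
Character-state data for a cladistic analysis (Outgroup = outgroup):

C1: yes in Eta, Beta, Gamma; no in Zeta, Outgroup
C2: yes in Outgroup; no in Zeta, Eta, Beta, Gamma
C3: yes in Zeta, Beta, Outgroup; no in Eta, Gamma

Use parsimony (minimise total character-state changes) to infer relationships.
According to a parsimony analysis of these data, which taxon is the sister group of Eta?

Character polarity is set by the outgroup: the derived state is whichever differs from the outgroup's state, so for C2, C3 the derived state is 'no', and for the remaining characters it is 'yes'.
Only Beta, Eta, and Gamma show the derived state 'yes' for C1, supporting them as a clade.
All ingroup taxa share the derived state 'no' for C2; it defines the ingroup but does not resolve relationships within it.
C3 (derived state 'no') is shared by Eta and Gamma — a synapomorphy uniting that clade.
Most parsimonious ingroup topology: (((Eta,Gamma),Beta),Zeta).
Eta and Gamma form a cherry on this tree, so they are sister taxa.

Gamma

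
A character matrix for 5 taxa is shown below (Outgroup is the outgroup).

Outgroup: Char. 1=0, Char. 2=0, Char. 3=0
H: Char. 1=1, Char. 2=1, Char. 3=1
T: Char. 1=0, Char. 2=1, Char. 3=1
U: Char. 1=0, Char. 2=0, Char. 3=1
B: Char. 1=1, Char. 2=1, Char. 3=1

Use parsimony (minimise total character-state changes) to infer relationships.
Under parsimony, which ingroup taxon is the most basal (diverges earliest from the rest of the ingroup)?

The outgroup has state '0' for every character, so '1' is the derived state throughout.
Only B and H show the derived state '1' for Char. 1, supporting them as a clade.
Only B, H, and T show the derived state '1' for Char. 2, supporting them as a clade.
All ingroup taxa share the derived state '1' for Char. 3; it defines the ingroup but does not resolve relationships within it.
Most parsimonious ingroup topology: (((H,B),T),U).
U is sister to the clade containing all other ingroup taxa, so it is the earliest-diverging (most basal) ingroup lineage.

U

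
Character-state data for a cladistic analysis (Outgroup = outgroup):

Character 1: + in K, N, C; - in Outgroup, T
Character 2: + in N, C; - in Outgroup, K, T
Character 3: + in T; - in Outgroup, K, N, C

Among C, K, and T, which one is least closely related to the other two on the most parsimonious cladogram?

T

The outgroup has state '-' for every character, so '+' is the derived state throughout.
Character 1 (derived state '+') is shared by C, K, and N — a synapomorphy uniting that clade.
Character 2 (derived state '+') is shared by C and N — a synapomorphy uniting that clade.
Character 3 (derived state '+') is unique to T (autapomorphy; uninformative for grouping).
Most parsimonious ingroup topology: ((K,(N,C)),T).
C and K share a more recent common ancestor with each other than either does with T, so T is the least closely related of the three.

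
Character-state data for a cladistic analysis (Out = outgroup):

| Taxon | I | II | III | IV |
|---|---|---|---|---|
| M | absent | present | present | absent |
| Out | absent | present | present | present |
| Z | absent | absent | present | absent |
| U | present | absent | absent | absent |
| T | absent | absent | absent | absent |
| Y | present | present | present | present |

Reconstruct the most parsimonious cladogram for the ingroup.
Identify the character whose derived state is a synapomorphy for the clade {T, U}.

Character polarity is set by the outgroup: the derived state is whichever differs from the outgroup's state, so for II, III, IV the derived state is 'absent', and for the remaining characters it is 'present'.
I groups U and Y, which is incompatible with the clades supported by the remaining characters; treating it as convergent (homoplasy) costs fewer steps than any alternative tree.
II (derived state 'absent') is shared by T, U, and Z — a synapomorphy uniting that clade.
III (derived state 'absent') is shared by T and U — a synapomorphy uniting that clade.
Only M, T, U, and Z show the derived state 'absent' for IV, supporting them as a clade.
Most parsimonious ingroup topology: ((((T,U),Z),M),Y).
The clade {T, U} is supported by III: its derived state 'absent' occurs in exactly those taxa and in no other taxon (including the outgroup).

III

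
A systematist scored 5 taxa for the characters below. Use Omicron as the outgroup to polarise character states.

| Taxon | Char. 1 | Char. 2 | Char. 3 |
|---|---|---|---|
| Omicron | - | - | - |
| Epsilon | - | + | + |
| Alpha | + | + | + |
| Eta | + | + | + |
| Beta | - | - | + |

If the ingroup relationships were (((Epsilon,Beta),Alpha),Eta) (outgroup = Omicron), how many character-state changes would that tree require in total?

5

Map each character onto (((Epsilon,Beta),Alpha),Eta) (rooted by Omicron) and count the minimum state changes it requires (Fitch parsimony):
Char. 1: 2; Char. 2: 2; Char. 3: 1.
Total tree length = 5.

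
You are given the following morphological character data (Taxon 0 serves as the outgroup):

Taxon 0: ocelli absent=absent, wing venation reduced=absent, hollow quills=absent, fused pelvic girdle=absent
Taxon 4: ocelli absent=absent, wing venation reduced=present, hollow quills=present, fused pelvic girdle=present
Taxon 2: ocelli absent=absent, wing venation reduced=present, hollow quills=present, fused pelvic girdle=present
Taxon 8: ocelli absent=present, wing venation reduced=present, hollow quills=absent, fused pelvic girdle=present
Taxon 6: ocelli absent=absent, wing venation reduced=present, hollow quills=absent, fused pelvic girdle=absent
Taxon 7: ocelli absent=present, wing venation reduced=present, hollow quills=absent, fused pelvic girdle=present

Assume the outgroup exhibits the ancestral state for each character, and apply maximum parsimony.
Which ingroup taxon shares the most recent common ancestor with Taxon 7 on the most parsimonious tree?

Taxon 8

The outgroup has state 'absent' for every character, so 'present' is the derived state throughout.
ocelli absent: derived state 'present' in Taxon 7 and Taxon 8 only — synapomorphy for {Taxon 7, Taxon 8}.
All ingroup taxa share the derived state 'present' for wing venation reduced; it defines the ingroup but does not resolve relationships within it.
Only Taxon 2 and Taxon 4 show the derived state 'present' for hollow quills, supporting them as a clade.
fused pelvic girdle (derived state 'present') is shared by Taxon 2, Taxon 4, Taxon 7, and Taxon 8 — a synapomorphy uniting that clade.
Most parsimonious ingroup topology: (((Taxon 4,Taxon 2),(Taxon 8,Taxon 7)),Taxon 6).
Taxon 7 and Taxon 8 form a cherry on this tree, so they are sister taxa.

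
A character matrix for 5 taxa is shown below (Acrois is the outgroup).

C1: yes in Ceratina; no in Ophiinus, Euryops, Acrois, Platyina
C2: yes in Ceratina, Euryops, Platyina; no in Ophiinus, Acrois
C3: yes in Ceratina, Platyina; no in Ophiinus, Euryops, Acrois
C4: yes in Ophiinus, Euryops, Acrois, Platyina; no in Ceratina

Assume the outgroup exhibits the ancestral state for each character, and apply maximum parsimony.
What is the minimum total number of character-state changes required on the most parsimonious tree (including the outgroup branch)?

4

Character polarity is set by the outgroup: the derived state is whichever differs from the outgroup's state, so for C4 the derived state is 'no', and for the remaining characters it is 'yes'.
C1: derived state 'yes' in Ceratina only — an autapomorphy, so it tells us nothing about relationships among taxa.
C2 (derived state 'yes') is shared by Ceratina, Euryops, and Platyina — a synapomorphy uniting that clade.
C3: derived state 'yes' in Ceratina and Platyina only — synapomorphy for {Ceratina, Platyina}.
C4 (derived state 'no') is unique to Ceratina (autapomorphy; uninformative for grouping).
Most parsimonious ingroup topology: (((Ceratina,Platyina),Euryops),Ophiinus).
Changes per character on this tree: C1: 1; C2: 1; C3: 1; C4: 1.
Total = 4.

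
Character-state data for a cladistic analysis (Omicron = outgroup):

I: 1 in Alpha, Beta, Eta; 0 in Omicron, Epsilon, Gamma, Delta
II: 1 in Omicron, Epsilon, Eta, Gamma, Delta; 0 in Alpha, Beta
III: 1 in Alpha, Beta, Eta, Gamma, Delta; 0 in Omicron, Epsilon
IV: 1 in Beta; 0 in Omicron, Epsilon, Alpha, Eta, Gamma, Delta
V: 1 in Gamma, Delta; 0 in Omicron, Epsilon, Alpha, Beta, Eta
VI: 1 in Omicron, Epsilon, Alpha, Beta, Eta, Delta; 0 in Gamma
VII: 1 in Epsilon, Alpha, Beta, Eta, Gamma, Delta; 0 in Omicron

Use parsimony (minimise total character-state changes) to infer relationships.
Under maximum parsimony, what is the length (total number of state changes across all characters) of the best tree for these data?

Character polarity is set by the outgroup: the derived state is whichever differs from the outgroup's state, so for II, VI the derived state is '0', and for the remaining characters it is '1'.
I: derived state '1' in Alpha, Beta, and Eta only — synapomorphy for {Alpha, Beta, Eta}.
II (derived state '0') is shared by Alpha and Beta — a synapomorphy uniting that clade.
Only Alpha, Beta, Delta, Eta, and Gamma show the derived state '1' for III, supporting them as a clade.
IV: derived state '1' in Beta only — an autapomorphy, so it tells us nothing about relationships among taxa.
V (derived state '1') is shared by Delta and Gamma — a synapomorphy uniting that clade.
VI (derived state '0') is unique to Gamma (autapomorphy; uninformative for grouping).
All ingroup taxa share the derived state '1' for VII; it defines the ingroup but does not resolve relationships within it.
Most parsimonious ingroup topology: (Epsilon,(((Alpha,Beta),Eta),(Gamma,Delta))).
Changes per character on this tree: I: 1; II: 1; III: 1; IV: 1; V: 1; VI: 1; VII: 1.
Total = 7.

7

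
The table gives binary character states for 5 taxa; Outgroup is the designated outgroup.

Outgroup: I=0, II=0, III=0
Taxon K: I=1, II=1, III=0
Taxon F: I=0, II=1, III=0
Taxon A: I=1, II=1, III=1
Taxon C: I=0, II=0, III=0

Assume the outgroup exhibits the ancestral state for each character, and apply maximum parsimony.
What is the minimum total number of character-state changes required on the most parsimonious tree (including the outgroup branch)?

The outgroup has state '0' for every character, so '1' is the derived state throughout.
I (derived state '1') is shared by Taxon A and Taxon K — a synapomorphy uniting that clade.
II: derived state '1' in Taxon A, Taxon F, and Taxon K only — synapomorphy for {Taxon A, Taxon F, Taxon K}.
III (derived state '1') is unique to Taxon A (autapomorphy; uninformative for grouping).
Most parsimonious ingroup topology: (((Taxon K,Taxon A),Taxon F),Taxon C).
Changes per character on this tree: I: 1; II: 1; III: 1.
Total = 3.

3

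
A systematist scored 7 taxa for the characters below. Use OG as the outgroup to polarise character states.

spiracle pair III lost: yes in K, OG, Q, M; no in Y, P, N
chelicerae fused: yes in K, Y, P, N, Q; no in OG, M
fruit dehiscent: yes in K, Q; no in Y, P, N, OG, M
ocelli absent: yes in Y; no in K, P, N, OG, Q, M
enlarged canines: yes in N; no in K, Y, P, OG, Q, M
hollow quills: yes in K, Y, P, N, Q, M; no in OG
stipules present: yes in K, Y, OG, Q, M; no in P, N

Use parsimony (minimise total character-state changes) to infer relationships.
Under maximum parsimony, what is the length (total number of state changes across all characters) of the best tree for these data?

7

Character polarity is set by the outgroup: the derived state is whichever differs from the outgroup's state, so for spiracle pair III lost, stipules present the derived state is 'no', and for the remaining characters it is 'yes'.
spiracle pair III lost (derived state 'no') is shared by N, P, and Y — a synapomorphy uniting that clade.
chelicerae fused: derived state 'yes' in K, N, P, Q, and Y only — synapomorphy for {K, N, P, Q, Y}.
fruit dehiscent: derived state 'yes' in K and Q only — synapomorphy for {K, Q}.
ocelli absent (derived state 'yes') is unique to Y (autapomorphy; uninformative for grouping).
enlarged canines (derived state 'yes') is unique to N (autapomorphy; uninformative for grouping).
All ingroup taxa share the derived state 'yes' for hollow quills; it defines the ingroup but does not resolve relationships within it.
stipules present (derived state 'no') is shared by N and P — a synapomorphy uniting that clade.
Most parsimonious ingroup topology: (((K,Q),((P,N),Y)),M).
Changes per character on this tree: spiracle pair III lost: 1; chelicerae fused: 1; fruit dehiscent: 1; ocelli absent: 1; enlarged canines: 1; hollow quills: 1; stipules present: 1.
Total = 7.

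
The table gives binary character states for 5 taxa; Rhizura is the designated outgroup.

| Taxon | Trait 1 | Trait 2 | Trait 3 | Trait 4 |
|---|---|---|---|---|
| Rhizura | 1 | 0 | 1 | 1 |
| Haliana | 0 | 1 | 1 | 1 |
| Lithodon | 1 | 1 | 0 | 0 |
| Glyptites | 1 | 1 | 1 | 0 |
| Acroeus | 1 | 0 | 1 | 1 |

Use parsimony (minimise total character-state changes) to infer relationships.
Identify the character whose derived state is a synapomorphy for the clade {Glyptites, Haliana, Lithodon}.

Character polarity is set by the outgroup: the derived state is whichever differs from the outgroup's state, so for Trait 1, Trait 3, Trait 4 the derived state is '0', and for the remaining characters it is '1'.
Trait 1 (derived state '0') is unique to Haliana (autapomorphy; uninformative for grouping).
Trait 2: derived state '1' in Glyptites, Haliana, and Lithodon only — synapomorphy for {Glyptites, Haliana, Lithodon}.
Trait 3 (derived state '0') is unique to Lithodon (autapomorphy; uninformative for grouping).
Only Glyptites and Lithodon show the derived state '0' for Trait 4, supporting them as a clade.
Most parsimonious ingroup topology: ((Haliana,(Lithodon,Glyptites)),Acroeus).
The clade {Glyptites, Haliana, Lithodon} is supported by Trait 2: its derived state '1' occurs in exactly those taxa and in no other taxon (including the outgroup).

Trait 2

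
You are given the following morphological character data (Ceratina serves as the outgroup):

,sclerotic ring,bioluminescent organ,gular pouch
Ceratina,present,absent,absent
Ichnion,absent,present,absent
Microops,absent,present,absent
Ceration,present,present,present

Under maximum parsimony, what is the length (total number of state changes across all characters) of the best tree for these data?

3

Character polarity is set by the outgroup: the derived state is whichever differs from the outgroup's state, so for sclerotic ring the derived state is 'absent', and for the remaining characters it is 'present'.
Only Ichnion and Microops show the derived state 'absent' for sclerotic ring, supporting them as a clade.
bioluminescent organ (derived state 'present') is shared by all ingroup taxa — unites the whole ingroup.
gular pouch (derived state 'present') is unique to Ceration (autapomorphy; uninformative for grouping).
Most parsimonious ingroup topology: ((Ichnion,Microops),Ceration).
Changes per character on this tree: sclerotic ring: 1; bioluminescent organ: 1; gular pouch: 1.
Total = 3.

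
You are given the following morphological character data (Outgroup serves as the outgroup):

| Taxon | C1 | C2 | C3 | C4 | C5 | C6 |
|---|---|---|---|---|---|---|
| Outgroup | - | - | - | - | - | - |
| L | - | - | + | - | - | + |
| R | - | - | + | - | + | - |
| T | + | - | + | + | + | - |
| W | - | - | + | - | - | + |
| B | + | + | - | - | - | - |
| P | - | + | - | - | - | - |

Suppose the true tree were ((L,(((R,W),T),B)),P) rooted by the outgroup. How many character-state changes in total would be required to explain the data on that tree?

11

Map each character onto ((L,(((R,W),T),B)),P) (rooted by Outgroup) and count the minimum state changes it requires (Fitch parsimony):
C1: 2; C2: 2; C3: 2; C4: 1; C5: 2; C6: 2.
Total tree length = 11.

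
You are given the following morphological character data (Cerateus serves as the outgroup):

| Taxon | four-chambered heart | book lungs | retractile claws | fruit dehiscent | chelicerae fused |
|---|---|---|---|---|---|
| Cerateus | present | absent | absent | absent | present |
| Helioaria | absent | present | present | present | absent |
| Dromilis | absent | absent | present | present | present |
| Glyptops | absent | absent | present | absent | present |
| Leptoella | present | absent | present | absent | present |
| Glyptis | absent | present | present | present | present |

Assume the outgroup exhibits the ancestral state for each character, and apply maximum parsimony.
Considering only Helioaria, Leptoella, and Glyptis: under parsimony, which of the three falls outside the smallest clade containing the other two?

Character polarity is set by the outgroup: the derived state is whichever differs from the outgroup's state, so for four-chambered heart, chelicerae fused the derived state is 'absent', and for the remaining characters it is 'present'.
four-chambered heart: derived state 'absent' in Dromilis, Glyptis, Glyptops, and Helioaria only — synapomorphy for {Dromilis, Glyptis, Glyptops, Helioaria}.
Only Glyptis and Helioaria show the derived state 'present' for book lungs, supporting them as a clade.
All ingroup taxa share the derived state 'present' for retractile claws; it defines the ingroup but does not resolve relationships within it.
Only Dromilis, Glyptis, and Helioaria show the derived state 'present' for fruit dehiscent, supporting them as a clade.
chelicerae fused (derived state 'absent') is unique to Helioaria (autapomorphy; uninformative for grouping).
Most parsimonious ingroup topology: ((((Helioaria,Glyptis),Dromilis),Glyptops),Leptoella).
Glyptis and Helioaria share a more recent common ancestor with each other than either does with Leptoella, so Leptoella is the least closely related of the three.

Leptoella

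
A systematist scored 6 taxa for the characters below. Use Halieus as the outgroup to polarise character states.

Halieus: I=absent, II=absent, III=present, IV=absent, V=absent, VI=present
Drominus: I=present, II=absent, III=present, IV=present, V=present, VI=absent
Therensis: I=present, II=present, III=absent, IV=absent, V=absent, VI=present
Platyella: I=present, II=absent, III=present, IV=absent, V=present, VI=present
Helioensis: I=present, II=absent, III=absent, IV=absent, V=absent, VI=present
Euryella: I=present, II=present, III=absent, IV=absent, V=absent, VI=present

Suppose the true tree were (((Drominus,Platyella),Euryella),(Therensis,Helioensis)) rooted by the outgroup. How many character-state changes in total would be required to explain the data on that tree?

Map each character onto (((Drominus,Platyella),Euryella),(Therensis,Helioensis)) (rooted by Halieus) and count the minimum state changes it requires (Fitch parsimony):
I: 1; II: 2; III: 2; IV: 1; V: 1; VI: 1.
Total tree length = 8.

8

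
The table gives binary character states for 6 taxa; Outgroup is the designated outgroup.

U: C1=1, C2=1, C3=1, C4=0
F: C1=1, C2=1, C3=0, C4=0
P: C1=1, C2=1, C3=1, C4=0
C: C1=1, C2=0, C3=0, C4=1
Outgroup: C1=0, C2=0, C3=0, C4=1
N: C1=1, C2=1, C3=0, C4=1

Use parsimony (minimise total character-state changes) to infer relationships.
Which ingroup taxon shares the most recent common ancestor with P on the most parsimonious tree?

Character polarity is set by the outgroup: the derived state is whichever differs from the outgroup's state, so for C4 the derived state is '0', and for the remaining characters it is '1'.
C1 (derived state '1') is shared by all ingroup taxa — unites the whole ingroup.
Only F, N, P, and U show the derived state '1' for C2, supporting them as a clade.
Only P and U show the derived state '1' for C3, supporting them as a clade.
Only F, P, and U show the derived state '0' for C4, supporting them as a clade.
Most parsimonious ingroup topology: ((((U,P),F),N),C).
P and U form a cherry on this tree, so they are sister taxa.

U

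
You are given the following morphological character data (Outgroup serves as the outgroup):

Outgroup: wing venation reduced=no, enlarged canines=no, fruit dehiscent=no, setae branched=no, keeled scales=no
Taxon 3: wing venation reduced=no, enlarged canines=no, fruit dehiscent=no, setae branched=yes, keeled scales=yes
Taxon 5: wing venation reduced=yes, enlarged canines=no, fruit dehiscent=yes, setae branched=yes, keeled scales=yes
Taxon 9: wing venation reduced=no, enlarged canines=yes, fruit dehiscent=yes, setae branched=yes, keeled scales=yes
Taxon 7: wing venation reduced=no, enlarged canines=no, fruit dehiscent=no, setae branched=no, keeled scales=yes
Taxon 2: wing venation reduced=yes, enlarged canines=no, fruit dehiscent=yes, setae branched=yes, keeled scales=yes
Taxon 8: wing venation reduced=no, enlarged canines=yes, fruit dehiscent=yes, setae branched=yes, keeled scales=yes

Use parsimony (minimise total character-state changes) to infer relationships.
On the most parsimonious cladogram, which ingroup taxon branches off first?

The outgroup has state 'no' for every character, so 'yes' is the derived state throughout.
wing venation reduced (derived state 'yes') is shared by Taxon 2 and Taxon 5 — a synapomorphy uniting that clade.
enlarged canines (derived state 'yes') is shared by Taxon 8 and Taxon 9 — a synapomorphy uniting that clade.
fruit dehiscent (derived state 'yes') is shared by Taxon 2, Taxon 5, Taxon 8, and Taxon 9 — a synapomorphy uniting that clade.
setae branched: derived state 'yes' in Taxon 2, Taxon 3, Taxon 5, Taxon 8, and Taxon 9 only — synapomorphy for {Taxon 2, Taxon 3, Taxon 5, Taxon 8, Taxon 9}.
All ingroup taxa share the derived state 'yes' for keeled scales; it defines the ingroup but does not resolve relationships within it.
Most parsimonious ingroup topology: ((Taxon 3,((Taxon 5,Taxon 2),(Taxon 9,Taxon 8))),Taxon 7).
Taxon 7 is sister to the clade containing all other ingroup taxa, so it is the earliest-diverging (most basal) ingroup lineage.

Taxon 7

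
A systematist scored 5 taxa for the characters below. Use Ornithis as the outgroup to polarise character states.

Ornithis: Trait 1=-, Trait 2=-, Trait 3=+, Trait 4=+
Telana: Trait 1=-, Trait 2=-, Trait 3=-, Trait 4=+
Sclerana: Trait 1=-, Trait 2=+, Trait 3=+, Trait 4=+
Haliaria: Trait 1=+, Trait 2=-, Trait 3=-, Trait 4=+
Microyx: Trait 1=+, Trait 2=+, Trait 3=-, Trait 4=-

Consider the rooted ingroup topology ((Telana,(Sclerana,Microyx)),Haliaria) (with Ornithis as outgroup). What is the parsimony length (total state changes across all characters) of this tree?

6

Map each character onto ((Telana,(Sclerana,Microyx)),Haliaria) (rooted by Ornithis) and count the minimum state changes it requires (Fitch parsimony):
Trait 1: 2; Trait 2: 1; Trait 3: 2; Trait 4: 1.
Total tree length = 6.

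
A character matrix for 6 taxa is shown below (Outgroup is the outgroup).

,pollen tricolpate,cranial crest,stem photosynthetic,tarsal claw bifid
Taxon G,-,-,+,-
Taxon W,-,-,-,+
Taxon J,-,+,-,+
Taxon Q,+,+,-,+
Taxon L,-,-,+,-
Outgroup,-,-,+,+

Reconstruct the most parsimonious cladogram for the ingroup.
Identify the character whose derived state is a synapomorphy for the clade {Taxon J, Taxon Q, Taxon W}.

Character polarity is set by the outgroup: the derived state is whichever differs from the outgroup's state, so for stem photosynthetic, tarsal claw bifid the derived state is '-', and for the remaining characters it is '+'.
pollen tricolpate (derived state '+') is unique to Taxon Q (autapomorphy; uninformative for grouping).
Only Taxon J and Taxon Q show the derived state '+' for cranial crest, supporting them as a clade.
stem photosynthetic (derived state '-') is shared by Taxon J, Taxon Q, and Taxon W — a synapomorphy uniting that clade.
tarsal claw bifid (derived state '-') is shared by Taxon G and Taxon L — a synapomorphy uniting that clade.
Most parsimonious ingroup topology: ((Taxon W,(Taxon J,Taxon Q)),(Taxon G,Taxon L)).
The clade {Taxon J, Taxon Q, Taxon W} is supported by stem photosynthetic: its derived state '-' occurs in exactly those taxa and in no other taxon (including the outgroup).

stem photosynthetic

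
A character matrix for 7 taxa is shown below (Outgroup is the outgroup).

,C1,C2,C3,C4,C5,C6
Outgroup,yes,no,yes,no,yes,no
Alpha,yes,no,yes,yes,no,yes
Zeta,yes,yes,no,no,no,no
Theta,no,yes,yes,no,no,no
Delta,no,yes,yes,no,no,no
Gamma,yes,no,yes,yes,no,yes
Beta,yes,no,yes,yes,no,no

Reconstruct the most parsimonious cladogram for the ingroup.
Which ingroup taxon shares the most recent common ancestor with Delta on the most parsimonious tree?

Theta

Character polarity is set by the outgroup: the derived state is whichever differs from the outgroup's state, so for C1, C3, C5 the derived state is 'no', and for the remaining characters it is 'yes'.
C1: derived state 'no' in Delta and Theta only — synapomorphy for {Delta, Theta}.
C2: derived state 'yes' in Delta, Theta, and Zeta only — synapomorphy for {Delta, Theta, Zeta}.
C3: derived state 'no' in Zeta only — an autapomorphy, so it tells us nothing about relationships among taxa.
C4 (derived state 'yes') is shared by Alpha, Beta, and Gamma — a synapomorphy uniting that clade.
C5 (derived state 'no') is shared by all ingroup taxa — unites the whole ingroup.
C6 (derived state 'yes') is shared by Alpha and Gamma — a synapomorphy uniting that clade.
Most parsimonious ingroup topology: (((Alpha,Gamma),Beta),(Zeta,(Theta,Delta))).
Delta and Theta form a cherry on this tree, so they are sister taxa.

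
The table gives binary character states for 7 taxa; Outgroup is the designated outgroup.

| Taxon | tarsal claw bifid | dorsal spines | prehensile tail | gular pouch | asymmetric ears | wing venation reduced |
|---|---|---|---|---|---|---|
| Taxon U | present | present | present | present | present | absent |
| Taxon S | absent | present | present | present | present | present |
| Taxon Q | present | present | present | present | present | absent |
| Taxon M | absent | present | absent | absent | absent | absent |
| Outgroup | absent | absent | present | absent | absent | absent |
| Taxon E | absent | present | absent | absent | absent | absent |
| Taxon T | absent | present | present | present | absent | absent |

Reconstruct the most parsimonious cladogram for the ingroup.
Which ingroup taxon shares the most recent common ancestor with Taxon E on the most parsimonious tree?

Taxon M

Character polarity is set by the outgroup: the derived state is whichever differs from the outgroup's state, so for prehensile tail the derived state is 'absent', and for the remaining characters it is 'present'.
Only Taxon Q and Taxon U show the derived state 'present' for tarsal claw bifid, supporting them as a clade.
All ingroup taxa share the derived state 'present' for dorsal spines; it defines the ingroup but does not resolve relationships within it.
Only Taxon E and Taxon M show the derived state 'absent' for prehensile tail, supporting them as a clade.
gular pouch: derived state 'present' in Taxon Q, Taxon S, Taxon T, and Taxon U only — synapomorphy for {Taxon Q, Taxon S, Taxon T, Taxon U}.
asymmetric ears: derived state 'present' in Taxon Q, Taxon S, and Taxon U only — synapomorphy for {Taxon Q, Taxon S, Taxon U}.
wing venation reduced (derived state 'present') is unique to Taxon S (autapomorphy; uninformative for grouping).
Most parsimonious ingroup topology: ((Taxon E,Taxon M),((Taxon S,(Taxon Q,Taxon U)),Taxon T)).
Taxon E and Taxon M form a cherry on this tree, so they are sister taxa.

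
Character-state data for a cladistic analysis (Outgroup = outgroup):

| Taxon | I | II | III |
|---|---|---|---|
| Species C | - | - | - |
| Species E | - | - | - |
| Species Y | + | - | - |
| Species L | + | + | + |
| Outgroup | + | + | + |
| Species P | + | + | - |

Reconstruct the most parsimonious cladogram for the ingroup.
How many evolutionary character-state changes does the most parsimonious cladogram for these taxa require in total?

The outgroup has state '+' for every character, so '-' is the derived state throughout.
I (derived state '-') is shared by Species C and Species E — a synapomorphy uniting that clade.
II (derived state '-') is shared by Species C, Species E, and Species Y — a synapomorphy uniting that clade.
III (derived state '-') is shared by Species C, Species E, Species P, and Species Y — a synapomorphy uniting that clade.
Most parsimonious ingroup topology: (((Species Y,(Species C,Species E)),Species P),Species L).
Changes per character on this tree: I: 1; II: 1; III: 1.
Total = 3.

3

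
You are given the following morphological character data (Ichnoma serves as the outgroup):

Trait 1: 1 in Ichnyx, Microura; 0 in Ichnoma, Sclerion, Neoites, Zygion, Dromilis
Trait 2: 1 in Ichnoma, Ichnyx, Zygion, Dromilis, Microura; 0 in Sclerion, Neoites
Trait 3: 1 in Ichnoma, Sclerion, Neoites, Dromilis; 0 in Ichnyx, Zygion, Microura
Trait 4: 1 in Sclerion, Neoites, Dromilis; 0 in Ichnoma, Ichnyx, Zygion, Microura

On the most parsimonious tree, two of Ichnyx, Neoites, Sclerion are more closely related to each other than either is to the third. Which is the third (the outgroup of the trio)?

Character polarity is set by the outgroup: the derived state is whichever differs from the outgroup's state, so for Trait 2, Trait 3 the derived state is '0', and for the remaining characters it is '1'.
Trait 1: derived state '1' in Ichnyx and Microura only — synapomorphy for {Ichnyx, Microura}.
Trait 2 (derived state '0') is shared by Neoites and Sclerion — a synapomorphy uniting that clade.
Trait 3 (derived state '0') is shared by Ichnyx, Microura, and Zygion — a synapomorphy uniting that clade.
Trait 4 (derived state '1') is shared by Dromilis, Neoites, and Sclerion — a synapomorphy uniting that clade.
Most parsimonious ingroup topology: (((Ichnyx,Microura),Zygion),((Sclerion,Neoites),Dromilis)).
Neoites and Sclerion share a more recent common ancestor with each other than either does with Ichnyx, so Ichnyx is the least closely related of the three.

Ichnyx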